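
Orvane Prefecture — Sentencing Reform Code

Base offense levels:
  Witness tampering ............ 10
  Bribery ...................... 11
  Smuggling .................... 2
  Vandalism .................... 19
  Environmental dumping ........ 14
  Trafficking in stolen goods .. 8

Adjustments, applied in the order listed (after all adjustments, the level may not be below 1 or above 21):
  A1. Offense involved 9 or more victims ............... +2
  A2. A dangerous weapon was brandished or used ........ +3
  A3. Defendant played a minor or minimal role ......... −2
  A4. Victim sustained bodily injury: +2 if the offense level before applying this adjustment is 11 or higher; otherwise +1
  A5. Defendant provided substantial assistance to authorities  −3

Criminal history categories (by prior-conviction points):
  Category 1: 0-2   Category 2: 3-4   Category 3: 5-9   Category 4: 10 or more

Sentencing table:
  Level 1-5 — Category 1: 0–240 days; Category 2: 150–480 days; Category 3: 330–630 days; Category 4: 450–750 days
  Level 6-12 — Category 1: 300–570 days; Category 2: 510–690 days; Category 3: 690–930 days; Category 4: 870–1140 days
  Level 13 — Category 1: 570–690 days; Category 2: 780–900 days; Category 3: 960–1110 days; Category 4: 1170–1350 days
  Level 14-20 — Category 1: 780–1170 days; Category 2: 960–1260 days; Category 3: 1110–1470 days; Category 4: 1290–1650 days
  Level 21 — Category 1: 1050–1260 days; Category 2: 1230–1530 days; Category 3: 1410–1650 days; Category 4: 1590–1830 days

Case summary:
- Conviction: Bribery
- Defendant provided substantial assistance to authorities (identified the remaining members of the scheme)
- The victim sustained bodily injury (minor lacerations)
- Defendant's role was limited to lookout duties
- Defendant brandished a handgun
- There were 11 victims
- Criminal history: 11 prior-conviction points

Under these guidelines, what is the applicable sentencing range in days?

Base offense level for bribery: 11.
A1 applies: 11 + 2 = 13.
A2 applies: 13 + 3 = 16.
A3 applies: 16 − 2 = 14.
A4 applies (level before this adjustment is 14 ≥ 11, so +2): 14 + 2 = 16.
A5 applies: 16 − 3 = 13.
Final offense level: 13.
Criminal history: 11 prior points → Category 4 (10+).
Level 13 falls in the 13 band.
Grid: Level 13 × Category 4 = 1170-1350 days.

1170-1350 days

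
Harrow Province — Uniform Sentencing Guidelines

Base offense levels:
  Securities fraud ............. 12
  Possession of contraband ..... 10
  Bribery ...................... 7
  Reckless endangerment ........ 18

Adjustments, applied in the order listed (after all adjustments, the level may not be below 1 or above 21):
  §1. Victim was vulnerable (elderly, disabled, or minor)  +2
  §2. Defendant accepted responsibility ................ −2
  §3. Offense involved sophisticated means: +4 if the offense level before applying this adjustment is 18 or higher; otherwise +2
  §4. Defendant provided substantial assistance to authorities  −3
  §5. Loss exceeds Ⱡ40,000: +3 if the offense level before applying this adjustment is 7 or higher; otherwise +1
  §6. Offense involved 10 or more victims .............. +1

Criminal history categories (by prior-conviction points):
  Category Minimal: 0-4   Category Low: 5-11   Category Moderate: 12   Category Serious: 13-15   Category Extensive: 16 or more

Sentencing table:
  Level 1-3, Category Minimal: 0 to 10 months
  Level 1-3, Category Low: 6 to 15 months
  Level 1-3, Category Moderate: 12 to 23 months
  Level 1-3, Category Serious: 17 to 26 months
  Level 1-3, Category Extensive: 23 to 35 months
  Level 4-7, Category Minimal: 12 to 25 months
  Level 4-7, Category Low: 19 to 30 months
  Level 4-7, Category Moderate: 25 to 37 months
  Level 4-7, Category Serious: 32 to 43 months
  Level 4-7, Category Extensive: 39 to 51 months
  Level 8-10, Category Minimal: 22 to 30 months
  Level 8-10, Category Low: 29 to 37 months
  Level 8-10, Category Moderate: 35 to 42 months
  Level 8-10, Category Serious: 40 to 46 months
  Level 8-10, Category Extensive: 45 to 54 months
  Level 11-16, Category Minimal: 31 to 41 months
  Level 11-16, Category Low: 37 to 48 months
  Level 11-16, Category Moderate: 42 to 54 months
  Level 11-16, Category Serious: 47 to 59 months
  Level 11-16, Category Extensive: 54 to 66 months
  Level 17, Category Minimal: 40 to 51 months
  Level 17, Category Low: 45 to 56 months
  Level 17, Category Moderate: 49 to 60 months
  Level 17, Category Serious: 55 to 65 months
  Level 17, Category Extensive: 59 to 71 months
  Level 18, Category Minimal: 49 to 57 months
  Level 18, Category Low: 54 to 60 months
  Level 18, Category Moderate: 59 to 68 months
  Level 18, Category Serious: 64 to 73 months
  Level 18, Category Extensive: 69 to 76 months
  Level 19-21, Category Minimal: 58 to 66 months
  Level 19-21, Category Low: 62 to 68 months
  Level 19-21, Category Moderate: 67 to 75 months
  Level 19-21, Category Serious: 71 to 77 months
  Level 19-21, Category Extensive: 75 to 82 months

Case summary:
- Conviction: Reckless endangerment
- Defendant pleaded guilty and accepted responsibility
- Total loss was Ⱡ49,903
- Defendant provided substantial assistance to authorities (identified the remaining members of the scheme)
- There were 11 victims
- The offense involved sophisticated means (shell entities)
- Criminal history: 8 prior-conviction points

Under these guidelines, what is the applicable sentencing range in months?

Base offense level for reckless endangerment: 18.
§2 applies: 18 − 2 = 16.
§3 applies (level before this adjustment is 16 < 18, so +2): 16 + 2 = 18.
§4 applies: 18 − 3 = 15.
§5 applies (level before this adjustment is 15 ≥ 7, so +3): 15 + 3 = 18.
§6 applies: 18 + 1 = 19.
Final offense level: 19.
Criminal history: 8 prior points → Category Low (5-11).
Level 19 falls in the 19-21 band.
Grid: Level 19-21 × Category Low = 62-68 months.

62-68 months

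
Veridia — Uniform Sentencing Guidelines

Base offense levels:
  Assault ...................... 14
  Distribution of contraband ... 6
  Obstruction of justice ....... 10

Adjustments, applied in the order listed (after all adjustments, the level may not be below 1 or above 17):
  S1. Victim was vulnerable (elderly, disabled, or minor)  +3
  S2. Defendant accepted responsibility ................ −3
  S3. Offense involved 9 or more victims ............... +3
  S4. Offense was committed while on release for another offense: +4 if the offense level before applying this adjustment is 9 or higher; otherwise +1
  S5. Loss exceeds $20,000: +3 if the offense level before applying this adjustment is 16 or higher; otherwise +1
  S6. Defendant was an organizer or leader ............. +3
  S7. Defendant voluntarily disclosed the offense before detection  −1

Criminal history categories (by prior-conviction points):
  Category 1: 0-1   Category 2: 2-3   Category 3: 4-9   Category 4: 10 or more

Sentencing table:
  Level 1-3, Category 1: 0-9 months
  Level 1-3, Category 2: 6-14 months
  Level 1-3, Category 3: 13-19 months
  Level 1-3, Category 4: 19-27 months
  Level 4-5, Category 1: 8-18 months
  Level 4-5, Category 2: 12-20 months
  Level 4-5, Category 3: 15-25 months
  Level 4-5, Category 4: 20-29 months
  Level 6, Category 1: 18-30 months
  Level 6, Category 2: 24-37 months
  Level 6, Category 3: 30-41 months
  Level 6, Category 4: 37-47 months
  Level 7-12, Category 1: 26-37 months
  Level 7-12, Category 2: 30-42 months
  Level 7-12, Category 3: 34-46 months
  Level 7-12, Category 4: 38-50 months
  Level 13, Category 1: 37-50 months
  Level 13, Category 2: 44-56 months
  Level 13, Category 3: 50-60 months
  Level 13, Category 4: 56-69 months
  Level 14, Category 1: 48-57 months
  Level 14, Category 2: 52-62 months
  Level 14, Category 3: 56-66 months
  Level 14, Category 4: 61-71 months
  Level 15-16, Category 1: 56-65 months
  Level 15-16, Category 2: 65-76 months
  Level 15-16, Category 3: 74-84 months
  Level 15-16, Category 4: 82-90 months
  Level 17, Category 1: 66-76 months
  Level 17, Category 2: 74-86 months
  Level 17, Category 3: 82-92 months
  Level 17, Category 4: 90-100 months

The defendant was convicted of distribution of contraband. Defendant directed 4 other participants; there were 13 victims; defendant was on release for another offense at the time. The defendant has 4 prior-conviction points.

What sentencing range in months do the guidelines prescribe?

74-84 months

Base offense level for distribution of contraband: 6.
S2 does not apply.
S3 applies: 6 + 3 = 9.
S4 applies (level before this adjustment is 9 ≥ 9, so +4): 9 + 4 = 13.
S5 does not apply.
S6 applies: 13 + 3 = 16.
S7 does not apply.
Final offense level: 16.
Criminal history: 4 prior points → Category 3 (4-9).
Level 16 falls in the 15-16 band.
Grid: Level 15-16 × Category 3 = 74-84 months.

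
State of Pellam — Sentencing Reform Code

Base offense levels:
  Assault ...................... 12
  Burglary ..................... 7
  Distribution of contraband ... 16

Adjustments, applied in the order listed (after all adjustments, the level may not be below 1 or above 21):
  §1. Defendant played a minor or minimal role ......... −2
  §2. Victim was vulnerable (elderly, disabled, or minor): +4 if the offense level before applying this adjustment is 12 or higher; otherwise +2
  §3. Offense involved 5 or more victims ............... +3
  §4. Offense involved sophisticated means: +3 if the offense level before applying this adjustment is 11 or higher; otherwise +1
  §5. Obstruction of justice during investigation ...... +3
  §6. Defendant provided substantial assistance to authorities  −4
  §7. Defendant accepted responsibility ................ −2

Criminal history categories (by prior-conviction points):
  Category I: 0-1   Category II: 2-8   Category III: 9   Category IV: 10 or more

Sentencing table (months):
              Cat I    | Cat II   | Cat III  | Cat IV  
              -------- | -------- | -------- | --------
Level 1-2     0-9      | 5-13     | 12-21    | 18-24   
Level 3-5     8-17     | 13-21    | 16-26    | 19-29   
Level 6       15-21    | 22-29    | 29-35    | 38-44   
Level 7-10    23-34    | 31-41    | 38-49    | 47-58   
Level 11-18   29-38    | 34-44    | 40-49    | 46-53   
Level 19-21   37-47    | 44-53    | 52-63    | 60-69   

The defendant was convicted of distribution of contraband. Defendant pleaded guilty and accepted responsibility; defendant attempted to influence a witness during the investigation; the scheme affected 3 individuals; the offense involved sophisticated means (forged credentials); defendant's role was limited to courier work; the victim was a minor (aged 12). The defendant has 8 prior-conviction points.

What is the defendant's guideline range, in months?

Base offense level for distribution of contraband: 16.
§1 applies: 16 − 2 = 14.
§2 applies (level before this adjustment is 14 ≥ 12, so +4): 14 + 4 = 18.
§4 applies (level before this adjustment is 18 ≥ 11, so +3): 18 + 3 = 21.
§5 applies: 21 + 3 = 24.
§7 applies: 24 − 2 = 22.
Level 22 exceeds the maximum of 21; capped at 21.
Final offense level: 21.
Criminal history: 8 prior points → Category II (2-8).
Level 21 falls in the 19-21 band.
Grid: Level 19-21 × Category II = 44-53 months.

44-53 months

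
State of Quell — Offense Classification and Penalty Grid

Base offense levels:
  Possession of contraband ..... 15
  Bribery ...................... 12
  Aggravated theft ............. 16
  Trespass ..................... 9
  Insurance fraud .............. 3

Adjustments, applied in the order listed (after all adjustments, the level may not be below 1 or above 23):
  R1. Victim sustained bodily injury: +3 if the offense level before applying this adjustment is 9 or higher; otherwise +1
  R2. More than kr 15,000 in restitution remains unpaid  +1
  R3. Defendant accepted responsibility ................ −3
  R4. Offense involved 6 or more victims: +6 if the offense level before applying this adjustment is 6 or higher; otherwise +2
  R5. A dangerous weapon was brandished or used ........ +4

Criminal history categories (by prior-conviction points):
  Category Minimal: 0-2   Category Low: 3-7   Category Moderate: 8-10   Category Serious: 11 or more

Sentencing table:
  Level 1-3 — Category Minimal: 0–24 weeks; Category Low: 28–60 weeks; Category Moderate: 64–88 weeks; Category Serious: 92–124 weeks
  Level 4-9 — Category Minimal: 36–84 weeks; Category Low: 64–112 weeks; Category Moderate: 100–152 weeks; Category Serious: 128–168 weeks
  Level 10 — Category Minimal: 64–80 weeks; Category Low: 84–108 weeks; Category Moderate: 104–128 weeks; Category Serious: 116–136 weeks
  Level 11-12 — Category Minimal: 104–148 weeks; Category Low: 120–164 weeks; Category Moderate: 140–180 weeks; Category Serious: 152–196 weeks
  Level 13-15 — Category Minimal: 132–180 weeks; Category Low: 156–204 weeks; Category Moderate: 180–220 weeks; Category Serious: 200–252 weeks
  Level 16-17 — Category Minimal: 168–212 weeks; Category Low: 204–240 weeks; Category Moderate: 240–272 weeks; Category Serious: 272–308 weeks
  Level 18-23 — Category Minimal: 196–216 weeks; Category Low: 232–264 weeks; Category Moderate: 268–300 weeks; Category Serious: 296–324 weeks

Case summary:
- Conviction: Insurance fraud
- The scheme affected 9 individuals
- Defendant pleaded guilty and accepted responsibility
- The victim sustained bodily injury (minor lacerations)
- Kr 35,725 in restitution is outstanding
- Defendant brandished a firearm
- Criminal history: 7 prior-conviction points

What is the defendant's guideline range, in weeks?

64-112 weeks

Base offense level for insurance fraud: 3.
R1 applies (level before this adjustment is 3 < 9, so +1): 3 + 1 = 4.
R2 applies: 4 + 1 = 5.
R3 applies: 5 − 3 = 2.
R4 applies (level before this adjustment is 2 < 6, so +2): 2 + 2 = 4.
R5 applies: 4 + 4 = 8.
Final offense level: 8.
Criminal history: 7 prior points → Category Low (3-7).
Level 8 falls in the 4-9 band.
Grid: Level 4-9 × Category Low = 64-112 weeks.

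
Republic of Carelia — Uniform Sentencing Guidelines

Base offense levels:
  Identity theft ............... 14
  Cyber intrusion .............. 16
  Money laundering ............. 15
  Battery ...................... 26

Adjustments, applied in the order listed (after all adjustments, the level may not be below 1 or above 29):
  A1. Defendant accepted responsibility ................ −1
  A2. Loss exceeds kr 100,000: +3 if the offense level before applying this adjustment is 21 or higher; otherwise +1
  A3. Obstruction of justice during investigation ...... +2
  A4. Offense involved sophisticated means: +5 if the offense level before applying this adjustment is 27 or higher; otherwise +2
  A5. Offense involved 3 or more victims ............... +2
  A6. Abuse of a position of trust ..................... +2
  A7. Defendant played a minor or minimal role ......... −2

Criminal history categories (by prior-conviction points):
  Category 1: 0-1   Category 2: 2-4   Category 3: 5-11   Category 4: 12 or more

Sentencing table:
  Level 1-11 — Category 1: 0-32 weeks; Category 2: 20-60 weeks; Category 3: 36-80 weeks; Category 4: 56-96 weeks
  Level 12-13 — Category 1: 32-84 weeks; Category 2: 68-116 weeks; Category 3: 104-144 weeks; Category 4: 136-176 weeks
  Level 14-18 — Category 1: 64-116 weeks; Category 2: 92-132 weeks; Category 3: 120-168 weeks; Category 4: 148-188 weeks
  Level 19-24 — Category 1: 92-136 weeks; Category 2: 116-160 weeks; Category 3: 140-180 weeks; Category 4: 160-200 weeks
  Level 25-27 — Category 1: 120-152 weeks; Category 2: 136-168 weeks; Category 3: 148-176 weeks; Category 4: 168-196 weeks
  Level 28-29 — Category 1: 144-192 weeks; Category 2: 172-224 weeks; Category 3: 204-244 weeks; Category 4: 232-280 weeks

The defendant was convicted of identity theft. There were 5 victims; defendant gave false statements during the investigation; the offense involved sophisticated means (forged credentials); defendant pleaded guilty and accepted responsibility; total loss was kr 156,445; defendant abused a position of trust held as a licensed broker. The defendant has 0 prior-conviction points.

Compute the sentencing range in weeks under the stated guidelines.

92-136 weeks

Base offense level for identity theft: 14.
A1 applies: 14 − 1 = 13.
A2 applies (level before this adjustment is 13 < 21, so +1): 13 + 1 = 14.
A3 applies: 14 + 2 = 16.
A4 applies (level before this adjustment is 16 < 27, so +2): 16 + 2 = 18.
A5 applies: 18 + 2 = 20.
A6 applies: 20 + 2 = 22.
Final offense level: 22.
Criminal history: 0 prior points → Category 1 (0-1).
Level 22 falls in the 19-24 band.
Grid: Level 19-24 × Category 1 = 92-136 weeks.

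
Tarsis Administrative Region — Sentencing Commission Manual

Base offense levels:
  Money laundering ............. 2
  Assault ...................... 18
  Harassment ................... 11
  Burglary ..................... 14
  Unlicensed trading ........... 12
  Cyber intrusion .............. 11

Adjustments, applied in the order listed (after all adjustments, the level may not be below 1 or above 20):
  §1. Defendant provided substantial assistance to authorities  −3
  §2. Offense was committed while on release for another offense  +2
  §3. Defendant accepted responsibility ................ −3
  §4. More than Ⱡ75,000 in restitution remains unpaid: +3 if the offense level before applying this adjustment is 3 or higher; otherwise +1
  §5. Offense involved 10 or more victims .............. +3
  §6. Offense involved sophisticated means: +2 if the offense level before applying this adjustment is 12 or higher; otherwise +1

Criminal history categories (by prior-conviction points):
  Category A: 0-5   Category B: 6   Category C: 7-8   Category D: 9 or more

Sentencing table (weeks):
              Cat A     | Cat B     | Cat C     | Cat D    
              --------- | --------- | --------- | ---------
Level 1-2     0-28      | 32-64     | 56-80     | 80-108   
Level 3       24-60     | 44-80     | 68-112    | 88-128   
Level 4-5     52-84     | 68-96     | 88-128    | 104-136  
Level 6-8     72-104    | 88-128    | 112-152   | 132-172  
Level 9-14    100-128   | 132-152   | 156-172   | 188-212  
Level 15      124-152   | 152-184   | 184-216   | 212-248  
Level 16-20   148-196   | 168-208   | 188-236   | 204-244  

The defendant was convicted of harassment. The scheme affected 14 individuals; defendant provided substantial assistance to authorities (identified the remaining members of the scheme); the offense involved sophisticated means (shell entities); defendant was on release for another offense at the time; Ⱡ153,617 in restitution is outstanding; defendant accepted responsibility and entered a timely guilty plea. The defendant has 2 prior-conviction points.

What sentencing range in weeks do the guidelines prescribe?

Base offense level for harassment: 11.
§1 applies: 11 − 3 = 8.
§2 applies: 8 + 2 = 10.
§3 applies: 10 − 3 = 7.
§4 applies (level before this adjustment is 7 ≥ 3, so +3): 7 + 3 = 10.
§5 applies: 10 + 3 = 13.
§6 applies (level before this adjustment is 13 ≥ 12, so +2): 13 + 2 = 15.
Final offense level: 15.
Criminal history: 2 prior points → Category A (0-5).
Level 15 falls in the 15 band.
Grid: Level 15 × Category A = 124-152 weeks.

124-152 weeks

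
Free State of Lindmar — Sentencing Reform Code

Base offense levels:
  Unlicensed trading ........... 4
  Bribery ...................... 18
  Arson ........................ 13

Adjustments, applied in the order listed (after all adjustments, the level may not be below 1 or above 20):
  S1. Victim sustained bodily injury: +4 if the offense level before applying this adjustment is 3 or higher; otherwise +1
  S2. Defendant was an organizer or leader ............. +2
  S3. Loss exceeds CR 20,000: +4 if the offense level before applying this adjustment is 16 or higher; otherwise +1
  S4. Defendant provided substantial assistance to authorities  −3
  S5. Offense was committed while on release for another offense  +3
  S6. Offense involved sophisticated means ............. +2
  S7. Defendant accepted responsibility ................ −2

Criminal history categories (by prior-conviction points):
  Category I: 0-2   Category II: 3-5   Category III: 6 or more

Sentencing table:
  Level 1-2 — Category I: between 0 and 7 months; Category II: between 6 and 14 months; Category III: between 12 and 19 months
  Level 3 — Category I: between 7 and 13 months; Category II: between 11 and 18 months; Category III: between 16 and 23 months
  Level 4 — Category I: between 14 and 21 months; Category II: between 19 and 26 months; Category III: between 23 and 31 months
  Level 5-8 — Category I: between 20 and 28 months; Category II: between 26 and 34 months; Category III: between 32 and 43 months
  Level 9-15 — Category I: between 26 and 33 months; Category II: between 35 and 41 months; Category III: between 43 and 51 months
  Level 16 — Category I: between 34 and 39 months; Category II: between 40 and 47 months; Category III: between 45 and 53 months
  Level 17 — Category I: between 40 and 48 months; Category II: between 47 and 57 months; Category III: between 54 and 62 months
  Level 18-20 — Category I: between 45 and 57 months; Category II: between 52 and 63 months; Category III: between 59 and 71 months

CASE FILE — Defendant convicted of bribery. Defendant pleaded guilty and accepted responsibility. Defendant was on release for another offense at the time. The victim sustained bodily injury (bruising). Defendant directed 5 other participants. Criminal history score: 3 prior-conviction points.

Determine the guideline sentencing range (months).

Base offense level for bribery: 18.
S1 applies (level before this adjustment is 18 ≥ 3, so +4): 18 + 4 = 22.
S2 applies: 22 + 2 = 24.
S3 does not apply.
S5 applies: 24 + 3 = 27.
S6 does not apply.
S7 applies: 27 − 2 = 25.
Level 25 exceeds the maximum of 20; capped at 20.
Final offense level: 20.
Criminal history: 3 prior points → Category II (3-5).
Level 20 falls in the 18-20 band.
Grid: Level 18-20 × Category II = 52-63 months.

52-63 months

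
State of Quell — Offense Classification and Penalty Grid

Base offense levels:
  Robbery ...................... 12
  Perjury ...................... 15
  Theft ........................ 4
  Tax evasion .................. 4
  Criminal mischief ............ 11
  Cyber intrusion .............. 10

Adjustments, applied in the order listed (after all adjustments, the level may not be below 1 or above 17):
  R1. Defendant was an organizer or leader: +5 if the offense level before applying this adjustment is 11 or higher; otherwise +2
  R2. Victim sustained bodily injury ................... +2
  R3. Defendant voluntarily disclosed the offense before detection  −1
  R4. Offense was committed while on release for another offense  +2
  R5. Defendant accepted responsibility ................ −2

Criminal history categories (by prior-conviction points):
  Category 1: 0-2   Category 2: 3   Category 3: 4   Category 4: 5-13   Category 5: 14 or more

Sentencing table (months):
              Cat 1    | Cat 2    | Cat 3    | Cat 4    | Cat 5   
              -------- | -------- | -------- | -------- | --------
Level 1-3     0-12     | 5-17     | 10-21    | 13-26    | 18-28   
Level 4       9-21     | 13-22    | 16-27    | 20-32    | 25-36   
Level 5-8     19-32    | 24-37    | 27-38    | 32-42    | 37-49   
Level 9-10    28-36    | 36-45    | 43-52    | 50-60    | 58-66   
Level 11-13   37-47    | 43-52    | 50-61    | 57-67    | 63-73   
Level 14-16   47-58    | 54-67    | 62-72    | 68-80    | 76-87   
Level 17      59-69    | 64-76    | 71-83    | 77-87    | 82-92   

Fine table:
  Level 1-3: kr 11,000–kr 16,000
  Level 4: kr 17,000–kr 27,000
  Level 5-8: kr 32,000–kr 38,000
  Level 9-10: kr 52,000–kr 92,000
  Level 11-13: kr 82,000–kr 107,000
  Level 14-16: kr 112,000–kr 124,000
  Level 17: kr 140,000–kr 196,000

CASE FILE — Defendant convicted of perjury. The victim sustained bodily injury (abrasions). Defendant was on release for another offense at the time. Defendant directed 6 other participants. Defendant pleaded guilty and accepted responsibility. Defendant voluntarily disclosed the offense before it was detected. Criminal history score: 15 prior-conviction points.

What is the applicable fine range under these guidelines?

kr 140,000–kr 196,000

Base offense level for perjury: 15.
R1 applies (level before this adjustment is 15 ≥ 11, so +5): 15 + 5 = 20.
R2 applies: 20 + 2 = 22.
R3 applies: 22 − 1 = 21.
R4 applies: 21 + 2 = 23.
R5 applies: 23 − 2 = 21.
Level 21 exceeds the maximum of 17; capped at 17.
Final offense level: 17.
Level 17 falls in the 17 band.
Fine table: Level 17 → kr 140,000–kr 196,000.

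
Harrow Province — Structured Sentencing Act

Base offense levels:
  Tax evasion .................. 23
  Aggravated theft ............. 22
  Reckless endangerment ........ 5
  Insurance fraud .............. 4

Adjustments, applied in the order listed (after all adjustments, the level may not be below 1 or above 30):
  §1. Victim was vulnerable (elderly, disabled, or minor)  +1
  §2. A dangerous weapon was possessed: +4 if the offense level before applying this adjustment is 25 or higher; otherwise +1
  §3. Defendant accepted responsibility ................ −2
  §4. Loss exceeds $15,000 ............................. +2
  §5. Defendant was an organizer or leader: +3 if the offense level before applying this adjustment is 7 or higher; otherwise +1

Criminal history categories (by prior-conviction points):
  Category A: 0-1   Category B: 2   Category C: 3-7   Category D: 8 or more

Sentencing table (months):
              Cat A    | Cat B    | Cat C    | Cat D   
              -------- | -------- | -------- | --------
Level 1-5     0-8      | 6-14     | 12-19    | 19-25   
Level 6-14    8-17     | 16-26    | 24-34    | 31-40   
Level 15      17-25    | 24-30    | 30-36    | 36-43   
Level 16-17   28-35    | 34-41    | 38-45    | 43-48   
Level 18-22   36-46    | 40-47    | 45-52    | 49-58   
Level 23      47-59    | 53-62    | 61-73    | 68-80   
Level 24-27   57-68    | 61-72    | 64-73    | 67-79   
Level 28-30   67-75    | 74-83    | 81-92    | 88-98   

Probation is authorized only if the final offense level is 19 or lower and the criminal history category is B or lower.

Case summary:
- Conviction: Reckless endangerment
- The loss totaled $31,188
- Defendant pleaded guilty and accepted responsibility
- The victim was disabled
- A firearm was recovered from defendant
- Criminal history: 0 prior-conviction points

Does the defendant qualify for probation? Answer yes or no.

Base offense level for reckless endangerment: 5.
§1 applies: 5 + 1 = 6.
§2 applies (level before this adjustment is 6 < 25, so +1): 6 + 1 = 7.
§3 applies: 7 − 2 = 5.
§4 applies: 5 + 2 = 7.
Final offense level: 7.
Criminal history: 0 prior points → Category A (0-1).
Level 7 falls in the 6-14 band.
Grid: Level 6-14 × Category A = 8-17 months.
Probation check: level 7 ≤ 19 and category A ≤ B → eligible.

Yes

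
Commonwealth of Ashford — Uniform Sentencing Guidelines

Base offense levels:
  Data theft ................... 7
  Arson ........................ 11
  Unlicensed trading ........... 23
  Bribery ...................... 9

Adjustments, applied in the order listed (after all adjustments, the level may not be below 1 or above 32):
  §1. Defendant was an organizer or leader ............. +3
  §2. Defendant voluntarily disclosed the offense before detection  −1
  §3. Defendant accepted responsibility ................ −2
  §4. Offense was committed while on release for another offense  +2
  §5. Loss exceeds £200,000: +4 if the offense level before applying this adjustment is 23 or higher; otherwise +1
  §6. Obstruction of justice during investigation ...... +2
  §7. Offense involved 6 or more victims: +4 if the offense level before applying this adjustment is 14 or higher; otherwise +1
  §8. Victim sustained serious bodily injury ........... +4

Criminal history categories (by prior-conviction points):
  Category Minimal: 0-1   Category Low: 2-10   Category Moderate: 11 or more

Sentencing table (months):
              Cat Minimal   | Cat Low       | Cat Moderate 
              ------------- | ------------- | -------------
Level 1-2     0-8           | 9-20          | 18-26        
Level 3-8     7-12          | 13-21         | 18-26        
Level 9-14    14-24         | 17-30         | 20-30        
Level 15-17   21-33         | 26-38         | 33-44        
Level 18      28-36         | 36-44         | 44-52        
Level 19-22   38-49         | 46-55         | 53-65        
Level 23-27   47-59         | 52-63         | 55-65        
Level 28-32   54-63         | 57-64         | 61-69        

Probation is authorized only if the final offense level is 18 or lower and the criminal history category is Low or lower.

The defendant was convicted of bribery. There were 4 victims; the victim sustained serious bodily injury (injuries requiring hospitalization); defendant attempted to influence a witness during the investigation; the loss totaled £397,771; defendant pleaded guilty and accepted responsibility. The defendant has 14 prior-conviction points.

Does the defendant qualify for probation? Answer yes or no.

Base offense level for bribery: 9.
§1 does not apply.
§2 does not apply.
§3 applies: 9 − 2 = 7.
§5 applies (level before this adjustment is 7 < 23, so +1): 7 + 1 = 8.
§6 applies: 8 + 2 = 10.
§7 does not apply.
§8 applies: 10 + 4 = 14.
Final offense level: 14.
Criminal history: 14 prior points → Category Moderate (11+).
Level 14 falls in the 9-14 band.
Grid: Level 9-14 × Category Moderate = 20-30 months.
Probation check: level 14 ≤ 18 and category Moderate > Low → not eligible.

No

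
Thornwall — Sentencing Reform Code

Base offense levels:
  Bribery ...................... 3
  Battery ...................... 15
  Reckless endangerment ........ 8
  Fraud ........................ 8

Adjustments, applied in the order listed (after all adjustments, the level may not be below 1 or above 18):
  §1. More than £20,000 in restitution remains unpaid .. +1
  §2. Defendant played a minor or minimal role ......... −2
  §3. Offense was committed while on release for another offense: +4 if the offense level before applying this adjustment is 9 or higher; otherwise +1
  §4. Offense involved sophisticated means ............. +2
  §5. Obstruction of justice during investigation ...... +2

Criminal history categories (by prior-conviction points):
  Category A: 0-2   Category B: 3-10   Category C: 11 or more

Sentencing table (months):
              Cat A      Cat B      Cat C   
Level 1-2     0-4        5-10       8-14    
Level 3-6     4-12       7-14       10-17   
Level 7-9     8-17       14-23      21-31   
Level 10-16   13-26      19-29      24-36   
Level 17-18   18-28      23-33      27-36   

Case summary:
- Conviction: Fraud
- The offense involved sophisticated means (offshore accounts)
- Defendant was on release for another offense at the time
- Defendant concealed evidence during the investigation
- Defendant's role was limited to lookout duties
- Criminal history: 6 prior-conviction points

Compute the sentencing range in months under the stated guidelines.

Base offense level for fraud: 8.
§2 applies: 8 − 2 = 6.
§3 applies (level before this adjustment is 6 < 9, so +1): 6 + 1 = 7.
§4 applies: 7 + 2 = 9.
§5 applies: 9 + 2 = 11.
Final offense level: 11.
Criminal history: 6 prior points → Category B (3-10).
Level 11 falls in the 10-16 band.
Grid: Level 10-16 × Category B = 19-29 months.

19-29 months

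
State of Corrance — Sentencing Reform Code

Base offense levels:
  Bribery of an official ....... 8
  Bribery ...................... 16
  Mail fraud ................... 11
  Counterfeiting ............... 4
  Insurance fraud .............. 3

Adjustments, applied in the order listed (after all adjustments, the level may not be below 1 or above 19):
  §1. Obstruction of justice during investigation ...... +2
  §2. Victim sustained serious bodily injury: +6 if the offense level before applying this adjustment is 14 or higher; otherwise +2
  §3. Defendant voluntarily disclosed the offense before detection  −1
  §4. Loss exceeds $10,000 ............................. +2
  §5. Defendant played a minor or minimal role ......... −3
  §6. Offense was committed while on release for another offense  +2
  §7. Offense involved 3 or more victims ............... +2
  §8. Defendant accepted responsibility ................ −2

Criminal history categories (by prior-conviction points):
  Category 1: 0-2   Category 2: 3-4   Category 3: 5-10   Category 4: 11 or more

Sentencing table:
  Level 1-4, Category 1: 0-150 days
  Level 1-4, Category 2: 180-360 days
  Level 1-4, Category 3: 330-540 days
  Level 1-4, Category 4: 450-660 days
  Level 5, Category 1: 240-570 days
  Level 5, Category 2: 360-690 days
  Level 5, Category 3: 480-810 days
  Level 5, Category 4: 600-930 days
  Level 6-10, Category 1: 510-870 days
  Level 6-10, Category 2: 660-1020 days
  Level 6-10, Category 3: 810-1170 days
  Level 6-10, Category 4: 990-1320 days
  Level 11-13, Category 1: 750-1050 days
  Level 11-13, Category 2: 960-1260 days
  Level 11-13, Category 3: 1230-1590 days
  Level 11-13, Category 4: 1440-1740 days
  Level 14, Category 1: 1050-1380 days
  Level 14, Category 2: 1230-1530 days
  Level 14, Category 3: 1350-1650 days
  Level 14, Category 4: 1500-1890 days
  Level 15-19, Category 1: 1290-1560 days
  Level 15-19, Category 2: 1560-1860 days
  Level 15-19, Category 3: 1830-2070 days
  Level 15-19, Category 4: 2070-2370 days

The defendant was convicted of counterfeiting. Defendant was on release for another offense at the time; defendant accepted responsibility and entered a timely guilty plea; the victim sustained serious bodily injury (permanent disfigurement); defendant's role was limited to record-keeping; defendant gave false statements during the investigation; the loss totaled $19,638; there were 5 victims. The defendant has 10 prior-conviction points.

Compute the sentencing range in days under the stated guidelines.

810-1170 days

Base offense level for counterfeiting: 4.
§1 applies: 4 + 2 = 6.
§2 applies (level before this adjustment is 6 < 14, so +2): 6 + 2 = 8.
§3 does not apply.
§4 applies: 8 + 2 = 10.
§5 applies: 10 − 3 = 7.
§6 applies: 7 + 2 = 9.
§7 applies: 9 + 2 = 11.
§8 applies: 11 − 2 = 9.
Final offense level: 9.
Criminal history: 10 prior points → Category 3 (5-10).
Level 9 falls in the 6-10 band.
Grid: Level 6-10 × Category 3 = 810-1170 days.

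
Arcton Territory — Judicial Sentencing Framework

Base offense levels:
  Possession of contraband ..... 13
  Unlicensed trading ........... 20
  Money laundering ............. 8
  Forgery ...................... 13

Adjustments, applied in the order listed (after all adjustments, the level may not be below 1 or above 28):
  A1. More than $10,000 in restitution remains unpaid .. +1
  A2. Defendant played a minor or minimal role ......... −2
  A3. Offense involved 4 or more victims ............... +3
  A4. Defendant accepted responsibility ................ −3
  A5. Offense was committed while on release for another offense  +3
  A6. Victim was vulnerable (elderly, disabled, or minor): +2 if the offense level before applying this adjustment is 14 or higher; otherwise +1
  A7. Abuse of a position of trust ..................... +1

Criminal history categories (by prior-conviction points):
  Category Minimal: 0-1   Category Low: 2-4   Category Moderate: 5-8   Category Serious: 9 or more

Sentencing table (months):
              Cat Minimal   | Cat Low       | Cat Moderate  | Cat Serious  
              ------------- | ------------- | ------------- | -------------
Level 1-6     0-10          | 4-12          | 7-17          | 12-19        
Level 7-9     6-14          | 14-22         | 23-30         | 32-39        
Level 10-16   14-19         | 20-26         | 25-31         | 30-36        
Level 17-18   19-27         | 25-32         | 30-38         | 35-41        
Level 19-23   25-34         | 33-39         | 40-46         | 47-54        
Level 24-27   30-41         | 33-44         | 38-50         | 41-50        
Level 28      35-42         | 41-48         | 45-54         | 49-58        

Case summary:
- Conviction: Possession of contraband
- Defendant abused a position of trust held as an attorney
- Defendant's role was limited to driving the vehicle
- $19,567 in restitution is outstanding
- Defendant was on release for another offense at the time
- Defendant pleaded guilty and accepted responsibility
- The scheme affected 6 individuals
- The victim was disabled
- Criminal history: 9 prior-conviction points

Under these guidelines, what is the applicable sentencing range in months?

Base offense level for possession of contraband: 13.
A1 applies: 13 + 1 = 14.
A2 applies: 14 − 2 = 12.
A3 applies: 12 + 3 = 15.
A4 applies: 15 − 3 = 12.
A5 applies: 12 + 3 = 15.
A6 applies (level before this adjustment is 15 ≥ 14, so +2): 15 + 2 = 17.
A7 applies: 17 + 1 = 18.
Final offense level: 18.
Criminal history: 9 prior points → Category Serious (9+).
Level 18 falls in the 17-18 band.
Grid: Level 17-18 × Category Serious = 35-41 months.

35-41 months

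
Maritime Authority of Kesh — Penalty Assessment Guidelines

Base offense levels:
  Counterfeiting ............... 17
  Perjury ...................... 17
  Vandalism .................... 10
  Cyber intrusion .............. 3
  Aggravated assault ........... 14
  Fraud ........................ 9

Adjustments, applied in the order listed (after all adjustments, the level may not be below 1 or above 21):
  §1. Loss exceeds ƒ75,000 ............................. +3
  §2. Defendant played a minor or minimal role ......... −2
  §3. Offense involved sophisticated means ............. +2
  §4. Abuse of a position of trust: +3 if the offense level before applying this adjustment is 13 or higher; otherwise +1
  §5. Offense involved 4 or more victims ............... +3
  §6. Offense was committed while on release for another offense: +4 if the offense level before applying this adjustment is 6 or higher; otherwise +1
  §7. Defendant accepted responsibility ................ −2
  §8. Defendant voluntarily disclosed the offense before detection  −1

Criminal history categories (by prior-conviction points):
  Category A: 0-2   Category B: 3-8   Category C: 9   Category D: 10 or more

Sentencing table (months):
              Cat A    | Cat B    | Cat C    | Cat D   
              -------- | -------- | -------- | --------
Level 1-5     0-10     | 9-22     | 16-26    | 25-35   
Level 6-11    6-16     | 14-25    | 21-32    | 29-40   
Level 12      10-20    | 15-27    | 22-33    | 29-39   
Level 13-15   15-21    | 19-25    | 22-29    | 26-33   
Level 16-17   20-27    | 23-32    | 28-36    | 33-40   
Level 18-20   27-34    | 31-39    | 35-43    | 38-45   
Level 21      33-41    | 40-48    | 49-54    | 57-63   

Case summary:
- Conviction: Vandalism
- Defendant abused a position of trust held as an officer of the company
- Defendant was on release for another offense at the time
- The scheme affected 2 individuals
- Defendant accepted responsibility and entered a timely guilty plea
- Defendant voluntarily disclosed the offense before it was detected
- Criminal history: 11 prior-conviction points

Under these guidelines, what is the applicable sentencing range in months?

29-39 months

Base offense level for vandalism: 10.
§4 applies (level before this adjustment is 10 < 13, so +1): 10 + 1 = 11.
§6 applies (level before this adjustment is 11 ≥ 6, so +4): 11 + 4 = 15.
§7 applies: 15 − 2 = 13.
§8 applies: 13 − 1 = 12.
Final offense level: 12.
Criminal history: 11 prior points → Category D (10+).
Level 12 falls in the 12 band.
Grid: Level 12 × Category D = 29-39 months.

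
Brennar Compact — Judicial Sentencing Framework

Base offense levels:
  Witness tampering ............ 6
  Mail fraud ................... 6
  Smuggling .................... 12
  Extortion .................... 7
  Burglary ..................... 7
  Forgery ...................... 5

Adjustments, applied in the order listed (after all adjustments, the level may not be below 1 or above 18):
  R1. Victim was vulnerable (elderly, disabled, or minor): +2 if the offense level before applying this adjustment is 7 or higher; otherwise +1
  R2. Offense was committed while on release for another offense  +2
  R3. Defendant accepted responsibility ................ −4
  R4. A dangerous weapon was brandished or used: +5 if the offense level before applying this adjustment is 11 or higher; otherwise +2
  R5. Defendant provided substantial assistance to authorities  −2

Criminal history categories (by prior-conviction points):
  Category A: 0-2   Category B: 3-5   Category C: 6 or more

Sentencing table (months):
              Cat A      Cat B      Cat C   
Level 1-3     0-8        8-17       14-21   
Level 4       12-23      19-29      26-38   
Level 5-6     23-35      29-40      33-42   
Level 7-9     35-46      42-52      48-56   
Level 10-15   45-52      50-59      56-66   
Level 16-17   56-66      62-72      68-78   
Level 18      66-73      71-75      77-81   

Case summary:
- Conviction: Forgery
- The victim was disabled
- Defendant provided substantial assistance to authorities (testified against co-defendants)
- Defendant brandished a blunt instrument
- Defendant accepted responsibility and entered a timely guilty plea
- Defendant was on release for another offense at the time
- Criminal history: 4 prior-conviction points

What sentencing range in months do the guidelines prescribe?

19-29 months

Base offense level for forgery: 5.
R1 applies (level before this adjustment is 5 < 7, so +1): 5 + 1 = 6.
R2 applies: 6 + 2 = 8.
R3 applies: 8 − 4 = 4.
R4 applies (level before this adjustment is 4 < 11, so +2): 4 + 2 = 6.
R5 applies: 6 − 2 = 4.
Final offense level: 4.
Criminal history: 4 prior points → Category B (3-5).
Level 4 falls in the 4 band.
Grid: Level 4 × Category B = 19-29 months.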